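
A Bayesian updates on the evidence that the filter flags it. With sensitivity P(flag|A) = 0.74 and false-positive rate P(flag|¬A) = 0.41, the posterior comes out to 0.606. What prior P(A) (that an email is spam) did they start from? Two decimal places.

P(A) = 0.46

In odds form, posterior odds = prior odds × likelihood ratio, so prior odds = posterior odds ÷ LR.
Posterior odds = 0.606/(1−0.606) = 1.5381. LR = 0.74/0.41 = 1.8049.
Prior odds = 1.5381/1.8049 = 0.8522, so P(A) = 0.8522/(1+0.8522) ≈ 0.46.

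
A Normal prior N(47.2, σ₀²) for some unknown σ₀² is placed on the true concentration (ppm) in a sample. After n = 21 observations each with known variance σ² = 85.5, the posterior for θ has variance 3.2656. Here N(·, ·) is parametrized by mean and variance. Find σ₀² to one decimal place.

Posterior precision equals prior precision plus data precision: 1/σ_n² = 1/σ₀² + n/σ².
So 1/σ₀² = 1/3.2656 − 21/85.5 = 0.306222 − 0.245614 = 0.060608.
Hence σ₀² = 1/0.060608 ≈ 16.5.

σ₀² = 16.5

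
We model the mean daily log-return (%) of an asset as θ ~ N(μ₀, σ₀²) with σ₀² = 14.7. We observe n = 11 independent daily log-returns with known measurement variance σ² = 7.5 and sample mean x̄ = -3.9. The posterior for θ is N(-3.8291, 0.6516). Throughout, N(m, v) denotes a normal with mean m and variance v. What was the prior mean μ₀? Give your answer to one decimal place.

μ₀ = -2.3

The posterior mean is a precision-weighted average: μ_n = (τ₀μ₀ + τ_data·x̄)/(τ₀+τ_data), with τ₀=1/σ₀² and τ_data=n/σ².
Here τ₀ = 1/14.7 = 0.068027 and τ_data = 11/7.5 = 1.466667, so τ_n = 1.534694.
Rearranging for μ₀: μ₀ = (μ_n·τ_n − τ_data·x̄)/τ₀ = (-3.8291·1.534694 − 1.466667·-3.9) / 0.068027 = -0.156495/0.068027 ≈ -2.3.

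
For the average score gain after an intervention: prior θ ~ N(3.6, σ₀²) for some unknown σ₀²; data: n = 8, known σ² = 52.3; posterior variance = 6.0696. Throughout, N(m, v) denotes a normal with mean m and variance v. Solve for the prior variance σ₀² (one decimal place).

σ₀² = 84.8

Posterior precision equals prior precision plus data precision: 1/σ_n² = 1/σ₀² + n/σ².
So 1/σ₀² = 1/6.0696 − 8/52.3 = 0.164756 − 0.152964 = 0.011792.
Hence σ₀² = 1/0.011792 ≈ 84.8.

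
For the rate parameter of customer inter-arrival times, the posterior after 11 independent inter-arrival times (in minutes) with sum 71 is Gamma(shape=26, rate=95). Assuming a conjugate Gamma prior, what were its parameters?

For an exponential likelihood with a Gamma(α, β) prior on the rate, n observations with total T give posterior Gamma(α+n, β+T).
So α = 26 − 11 = 15 and β = 95 − 71 = 24.

Gamma(shape=15, rate=24)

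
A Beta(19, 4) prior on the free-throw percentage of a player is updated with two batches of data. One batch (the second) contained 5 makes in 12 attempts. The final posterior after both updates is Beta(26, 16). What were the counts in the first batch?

Sequential conjugate updates are equivalent to a single update on the pooled data, so total successes = posterior α − prior α and total failures = posterior β − prior β.
Total across both batches: 26−19=7 makes, 16−4=12 misses.
Subtract the second batch: 7−5=2 makes and 12−7=5 misses.

2 makes and 5 misses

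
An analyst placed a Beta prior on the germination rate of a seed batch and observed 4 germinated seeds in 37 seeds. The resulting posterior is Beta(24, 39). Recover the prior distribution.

Under Beta–binomial conjugacy the posterior parameters are (α+s, β+f).
So α = 24 − 4 = 20 and β = 39 − 33 = 6.

Beta(20, 6)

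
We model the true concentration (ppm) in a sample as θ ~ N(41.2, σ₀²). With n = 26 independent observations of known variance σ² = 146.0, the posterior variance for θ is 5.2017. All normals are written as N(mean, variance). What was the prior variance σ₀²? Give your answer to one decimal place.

Posterior precision equals prior precision plus data precision: 1/σ_n² = 1/σ₀² + n/σ².
So 1/σ₀² = 1/5.2017 − 26/146.0 = 0.192245 − 0.178082 = 0.014163.
Hence σ₀² = 1/0.014163 ≈ 70.6.

σ₀² = 70.6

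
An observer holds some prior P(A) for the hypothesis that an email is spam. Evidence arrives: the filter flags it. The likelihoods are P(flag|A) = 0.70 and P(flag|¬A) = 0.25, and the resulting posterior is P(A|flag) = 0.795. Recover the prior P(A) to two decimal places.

P(A) = 0.58

Bayes' rule in odds form gives O(A|E) = O(A)·[P(E|A)/P(E|¬A)], hence O(A) = O(A|E)/LR.
Posterior odds = 0.795/(1−0.795) = 3.8780. LR = 0.70/0.25 = 2.8000.
Prior odds = 3.8780/2.8000 = 1.3850, so P(A) = 1.3850/(1+1.3850) ≈ 0.58.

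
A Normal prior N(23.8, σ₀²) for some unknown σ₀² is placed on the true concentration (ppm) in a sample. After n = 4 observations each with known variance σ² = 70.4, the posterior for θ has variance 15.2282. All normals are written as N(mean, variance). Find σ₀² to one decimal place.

Posterior precision equals prior precision plus data precision: 1/σ_n² = 1/σ₀² + n/σ².
So 1/σ₀² = 1/15.2282 − 4/70.4 = 0.065668 − 0.056818 = 0.008850.
Hence σ₀² = 1/0.008850 ≈ 113.0.

σ₀² = 113.0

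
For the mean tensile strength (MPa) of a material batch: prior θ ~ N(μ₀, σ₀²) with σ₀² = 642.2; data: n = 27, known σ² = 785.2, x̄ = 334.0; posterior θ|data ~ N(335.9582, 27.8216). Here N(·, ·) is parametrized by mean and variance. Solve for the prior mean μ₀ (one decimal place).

The posterior mean is a precision-weighted average: μ_n = (τ₀μ₀ + τ_data·x̄)/(τ₀+τ_data), with τ₀=1/σ₀² and τ_data=n/σ².
Here τ₀ = 1/642.2 = 0.001557 and τ_data = 27/785.2 = 0.034386, so τ_n = 0.035943.
Rearranging for μ₀: μ₀ = (μ_n·τ_n − τ_data·x̄)/τ₀ = (335.9582·0.035943 − 0.034386·334.0) / 0.001557 = 0.590422/0.001557 ≈ 379.2.

μ₀ = 379.2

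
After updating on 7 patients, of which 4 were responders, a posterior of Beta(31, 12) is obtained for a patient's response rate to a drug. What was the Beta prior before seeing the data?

Under Beta–binomial conjugacy the posterior parameters are (a+s, b+f).
Subtract the data counts: 31−4=27, 12−3=9.

Beta(27, 9)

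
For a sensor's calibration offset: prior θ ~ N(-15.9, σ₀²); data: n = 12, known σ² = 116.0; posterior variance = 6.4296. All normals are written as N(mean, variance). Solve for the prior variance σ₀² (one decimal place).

For the Normal–Normal model with known σ², precisions add: τ_n = τ₀ + n/σ².
So 1/σ₀² = 1/6.4296 − 12/116.0 = 0.155531 − 0.103448 = 0.052083.
Hence σ₀² = 1/0.052083 ≈ 19.2.

σ₀² = 19.2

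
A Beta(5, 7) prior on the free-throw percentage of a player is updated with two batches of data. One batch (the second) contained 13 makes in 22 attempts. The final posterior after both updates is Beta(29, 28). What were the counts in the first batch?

11 makes and 12 misses

Because Beta–binomial updating is additive in the counts, the combined data contributed (α_post−α_prior, β_post−β_prior) successes and failures.
Total across both batches: 29−5=24 makes, 28−7=21 misses.
Subtract the second batch: 24−13=11 makes and 21−9=12 misses.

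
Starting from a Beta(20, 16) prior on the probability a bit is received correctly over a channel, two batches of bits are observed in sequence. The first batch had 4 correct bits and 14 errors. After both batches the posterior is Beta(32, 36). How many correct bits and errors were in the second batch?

Sequential conjugate updates are equivalent to a single update on the pooled data, so total successes = posterior α − prior α and total failures = posterior β − prior β.
Total across both batches: 32−20=12 correct bits, 36−16=20 errors.
Subtract the first batch: 12−4=8 correct bits and 20−14=6 errors.

8 correct bits and 6 errors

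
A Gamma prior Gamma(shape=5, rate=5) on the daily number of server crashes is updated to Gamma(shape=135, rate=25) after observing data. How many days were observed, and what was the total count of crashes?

n = 20 days with total 130 crashes

A Gamma(α, β) prior (rate parametrization) on a Poisson rate with n observations summing to S gives posterior Gamma(α+S, β+n).
Matching: Σxᵢ = 135 − 5 = 130 and n = 25 − 5 = 20.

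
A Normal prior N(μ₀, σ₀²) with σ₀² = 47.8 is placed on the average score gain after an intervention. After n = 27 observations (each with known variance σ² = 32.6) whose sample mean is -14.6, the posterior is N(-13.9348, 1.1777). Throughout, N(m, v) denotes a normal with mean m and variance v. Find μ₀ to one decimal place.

The posterior mean is a precision-weighted average: μ_n = (τ₀μ₀ + τ_data·x̄)/(τ₀+τ_data), with τ₀=1/σ₀² and τ_data=n/σ².
Here τ₀ = 1/47.8 = 0.020921 and τ_data = 27/32.6 = 0.828221, so τ_n = 0.849142.
Rearranging for μ₀: μ₀ = (μ_n·τ_n − τ_data·x̄)/τ₀ = (-13.9348·0.849142 − 0.828221·-14.6) / 0.020921 = 0.259403/0.020921 ≈ 12.4.

μ₀ = 12.4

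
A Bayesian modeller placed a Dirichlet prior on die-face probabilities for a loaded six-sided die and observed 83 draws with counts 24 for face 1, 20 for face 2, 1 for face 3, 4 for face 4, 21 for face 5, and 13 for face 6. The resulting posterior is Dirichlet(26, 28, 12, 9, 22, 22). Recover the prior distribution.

Dirichlet(2, 8, 11, 5, 1, 9)

For a Dirichlet(α) prior with multinomial counts c, the posterior is Dirichlet(α + c) componentwise.
Subtract each count from the matching posterior parameter: 26−24=2, 28−20=8, 12−1=11, 9−4=5, 22−21=1, 22−13=9.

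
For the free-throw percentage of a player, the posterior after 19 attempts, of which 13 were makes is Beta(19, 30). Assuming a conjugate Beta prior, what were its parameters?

A Beta(a, b) prior with s successes and f failures in binomial data gives a Beta(a+s, b+f) posterior.
So a = 19 − 13 = 6 and b = 30 − 6 = 24.

Beta(6, 24)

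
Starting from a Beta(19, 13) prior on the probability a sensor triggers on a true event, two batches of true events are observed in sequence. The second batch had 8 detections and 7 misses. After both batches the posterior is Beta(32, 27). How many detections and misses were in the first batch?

Because Beta–binomial updating is additive in the counts, the combined data contributed (α_post−α_prior, β_post−β_prior) successes and failures.
Total across both batches: 32−19=13 detections, 27−13=14 misses.
Subtract the second batch: 13−8=5 detections and 14−7=7 misses.

5 detections and 7 misses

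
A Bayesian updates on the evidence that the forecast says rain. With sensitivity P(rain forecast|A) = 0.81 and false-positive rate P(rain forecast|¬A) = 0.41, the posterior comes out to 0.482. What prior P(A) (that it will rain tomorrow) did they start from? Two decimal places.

P(A) = 0.32

Bayes' rule in odds form gives O(A|E) = O(A)·[P(E|A)/P(E|¬A)], hence O(A) = O(A|E)/LR.
Posterior odds = 0.482/(1−0.482) = 0.9305. LR = 0.81/0.41 = 1.9756.
Prior odds = 0.9305/1.9756 = 0.4710, so P(A) = 0.4710/(1+0.4710) ≈ 0.32.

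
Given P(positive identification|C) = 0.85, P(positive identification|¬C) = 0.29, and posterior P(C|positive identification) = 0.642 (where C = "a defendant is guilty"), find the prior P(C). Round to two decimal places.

P(C) = 0.38

Bayes' rule in odds form gives O(C|E) = O(C)·[P(E|C)/P(E|¬C)], hence O(C) = O(C|E)/LR.
Posterior odds = 0.642/(1−0.642) = 1.7933. LR = 0.85/0.29 = 2.9310.
Prior odds = 1.7933/2.9310 = 0.6118, so P(C) = 0.6118/(1+0.6118) ≈ 0.38.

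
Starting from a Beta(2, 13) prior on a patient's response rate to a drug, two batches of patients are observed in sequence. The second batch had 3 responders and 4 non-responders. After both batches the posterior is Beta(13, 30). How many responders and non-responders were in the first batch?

8 responders and 13 non-responders

Sequential conjugate updates are equivalent to a single update on the pooled data, so total successes = posterior α − prior α and total failures = posterior β − prior β.
Total across both batches: 13−2=11 responders, 30−13=17 non-responders.
Subtract the second batch: 11−3=8 responders and 17−4=13 non-responders.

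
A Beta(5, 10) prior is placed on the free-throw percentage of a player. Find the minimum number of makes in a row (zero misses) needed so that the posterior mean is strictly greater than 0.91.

After k makes and 0 misses the posterior is Beta(5+k, 10), with mean (5+k)/(5+10+k).
Set (5+k)/(15+k) > 0.91 and solve: k > (0.91·15 − 5)/(1 − 0.91) = 96.111.
The smallest integer exceeding 96.111 is 97, and checking k=97: (102)/(112) = 0.9107 > 0.91.

k = 97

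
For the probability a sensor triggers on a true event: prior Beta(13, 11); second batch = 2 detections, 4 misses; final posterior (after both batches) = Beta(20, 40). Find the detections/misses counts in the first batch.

5 detections and 25 misses

Because Beta–binomial updating is additive in the counts, the combined data contributed (α_post−α_prior, β_post−β_prior) successes and failures.
Total across both batches: 20−13=7 detections, 40−11=29 misses.
Subtract the second batch: 7−2=5 detections and 29−4=25 misses.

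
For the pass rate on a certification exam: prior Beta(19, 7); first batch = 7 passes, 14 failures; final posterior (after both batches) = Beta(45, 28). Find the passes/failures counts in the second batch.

Sequential conjugate updates are equivalent to a single update on the pooled data, so total successes = posterior α − prior α and total failures = posterior β − prior β.
Total across both batches: 45−19=26 passes, 28−7=21 failures.
Subtract the first batch: 26−7=19 passes and 21−14=7 failures.

19 passes and 7 failures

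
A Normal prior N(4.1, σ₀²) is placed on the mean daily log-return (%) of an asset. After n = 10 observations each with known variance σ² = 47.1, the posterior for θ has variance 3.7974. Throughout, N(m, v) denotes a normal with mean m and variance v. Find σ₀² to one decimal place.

For the Normal–Normal model with known σ², precisions add: τ_n = τ₀ + n/σ².
So 1/σ₀² = 1/3.7974 − 10/47.1 = 0.263338 − 0.212314 = 0.051024.
Hence σ₀² = 1/0.051024 ≈ 19.6.

σ₀² = 19.6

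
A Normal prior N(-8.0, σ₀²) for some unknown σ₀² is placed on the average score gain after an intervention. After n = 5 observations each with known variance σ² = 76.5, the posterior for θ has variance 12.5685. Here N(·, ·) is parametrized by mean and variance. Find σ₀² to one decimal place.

For the Normal–Normal model with known σ², precisions add: τ_n = τ₀ + n/σ².
So 1/σ₀² = 1/12.5685 − 5/76.5 = 0.079564 − 0.065359 = 0.014205.
Hence σ₀² = 1/0.014205 ≈ 70.4.

σ₀² = 70.4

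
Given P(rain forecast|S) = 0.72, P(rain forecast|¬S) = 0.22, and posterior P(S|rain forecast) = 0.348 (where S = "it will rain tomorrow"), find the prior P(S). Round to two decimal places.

In odds form, posterior odds = prior odds × likelihood ratio, so prior odds = posterior odds ÷ LR.
Posterior odds = 0.348/(1−0.348) = 0.5337. LR = 0.72/0.22 = 3.2727.
Prior odds = 0.5337/3.2727 = 0.1631, so P(S) = 0.1631/(1+0.1631) ≈ 0.14.

P(S) = 0.14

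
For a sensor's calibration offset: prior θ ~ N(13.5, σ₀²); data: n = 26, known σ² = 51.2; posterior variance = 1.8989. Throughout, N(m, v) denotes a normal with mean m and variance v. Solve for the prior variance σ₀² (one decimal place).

σ₀² = 53.2

For the Normal–Normal model with known σ², precisions add: τ_n = τ₀ + n/σ².
So 1/σ₀² = 1/1.8989 − 26/51.2 = 0.526621 − 0.507812 = 0.018809.
Hence σ₀² = 1/0.018809 ≈ 53.2.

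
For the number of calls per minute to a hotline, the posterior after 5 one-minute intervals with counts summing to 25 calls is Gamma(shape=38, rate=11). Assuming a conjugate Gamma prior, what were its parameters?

Gamma–Poisson conjugacy: posterior shape = α + Σxᵢ, posterior rate = β + n.
So α = 38 − 25 = 13 and β = 11 − 5 = 6.

Gamma(shape=13, rate=6)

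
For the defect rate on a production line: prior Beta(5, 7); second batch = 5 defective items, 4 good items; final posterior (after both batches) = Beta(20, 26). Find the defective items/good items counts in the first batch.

Sequential conjugate updates are equivalent to a single update on the pooled data, so total successes = posterior α − prior α and total failures = posterior β − prior β.
Total across both batches: 20−5=15 defective items, 26−7=19 good items.
Subtract the second batch: 15−5=10 defective items and 19−4=15 good items.

10 defective items and 15 good items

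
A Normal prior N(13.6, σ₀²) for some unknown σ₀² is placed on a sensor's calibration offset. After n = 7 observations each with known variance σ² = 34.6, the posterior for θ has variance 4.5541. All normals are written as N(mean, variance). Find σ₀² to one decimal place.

Posterior precision equals prior precision plus data precision: 1/σ_n² = 1/σ₀² + n/σ².
So 1/σ₀² = 1/4.5541 − 7/34.6 = 0.219582 − 0.202312 = 0.017270.
Hence σ₀² = 1/0.017270 ≈ 57.9.

σ₀² = 57.9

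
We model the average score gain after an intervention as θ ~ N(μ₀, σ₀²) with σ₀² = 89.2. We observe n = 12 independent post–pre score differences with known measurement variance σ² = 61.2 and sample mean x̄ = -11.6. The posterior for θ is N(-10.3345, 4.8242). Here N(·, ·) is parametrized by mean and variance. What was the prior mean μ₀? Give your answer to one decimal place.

With known observation variance, the Normal–Normal posterior has precision τ_n = τ₀ + n/σ² and mean μ_n = (τ₀μ₀ + (n/σ²)x̄)/τ_n.
Here τ₀ = 1/89.2 = 0.011211 and τ_data = 12/61.2 = 0.196078, so τ_n = 0.207289.
Rearranging for μ₀: μ₀ = (μ_n·τ_n − τ_data·x̄)/τ₀ = (-10.3345·0.207289 − 0.196078·-11.6) / 0.011211 = 0.132277/0.011211 ≈ 11.8.

μ₀ = 11.8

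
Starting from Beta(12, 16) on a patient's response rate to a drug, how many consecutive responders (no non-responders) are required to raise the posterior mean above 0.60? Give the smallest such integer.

k = 13

After k responders and 0 non-responders the posterior is Beta(12+k, 16), with mean (12+k)/(12+16+k).
Set (12+k)/(28+k) > 0.60 and solve: k > (0.60·28 − 12)/(1 − 0.60) = 12.000.
The smallest integer exceeding 12.000 is 13.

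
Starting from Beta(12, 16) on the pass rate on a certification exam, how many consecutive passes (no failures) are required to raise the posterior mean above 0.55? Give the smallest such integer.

k = 8

After k passes and 0 failures the posterior is Beta(12+k, 16), with mean (12+k)/(12+16+k).
Set (12+k)/(28+k) > 0.55 and solve: k > (0.55·28 − 12)/(1 − 0.55) = 7.556.
The smallest integer exceeding 7.556 is 8, and checking k=8: (20)/(36) = 0.5556 > 0.55.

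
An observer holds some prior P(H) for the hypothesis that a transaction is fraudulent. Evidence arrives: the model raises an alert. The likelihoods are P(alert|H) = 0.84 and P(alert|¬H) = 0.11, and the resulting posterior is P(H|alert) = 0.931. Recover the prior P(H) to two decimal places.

P(H) = 0.64

In odds form, posterior odds = prior odds × likelihood ratio, so prior odds = posterior odds ÷ LR.
Posterior odds = 0.931/(1−0.931) = 13.4928. LR = 0.84/0.11 = 7.6364.
Prior odds = 13.4928/7.6364 = 1.7669, so P(H) = 1.7669/(1+1.7669) ≈ 0.64.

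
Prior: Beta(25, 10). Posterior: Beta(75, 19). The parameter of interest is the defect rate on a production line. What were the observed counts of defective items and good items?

50 defective items and 9 good items

A Beta(a, b) prior with s successes and f failures in binomial data gives a Beta(a+s, b+f) posterior.
So s = 75 − 25 = 50 and f = 19 − 10 = 9.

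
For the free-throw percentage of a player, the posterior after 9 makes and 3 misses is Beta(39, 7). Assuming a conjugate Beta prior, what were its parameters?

Beta is conjugate to the binomial likelihood: posterior = Beta(a+s, b+f).
So a = 39 − 9 = 30 and b = 7 − 3 = 4.

Beta(30, 4)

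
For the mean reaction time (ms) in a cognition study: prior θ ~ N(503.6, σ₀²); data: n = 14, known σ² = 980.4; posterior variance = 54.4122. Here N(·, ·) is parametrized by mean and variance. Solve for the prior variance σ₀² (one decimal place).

σ₀² = 244.0

For the Normal–Normal model with known σ², precisions add: τ_n = τ₀ + n/σ².
So 1/σ₀² = 1/54.4122 − 14/980.4 = 0.018378 − 0.014280 = 0.004098.
Hence σ₀² = 1/0.004098 ≈ 244.0.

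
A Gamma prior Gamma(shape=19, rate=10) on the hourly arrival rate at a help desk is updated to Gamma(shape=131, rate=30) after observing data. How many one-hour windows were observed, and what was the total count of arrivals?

A Gamma(α, β) prior (rate parametrization) on a Poisson rate with n observations summing to S gives posterior Gamma(α+S, β+n).
Matching: Σxᵢ = 131 − 19 = 112 and n = 30 − 10 = 20.

n = 20 one-hour windows with total 112 arrivals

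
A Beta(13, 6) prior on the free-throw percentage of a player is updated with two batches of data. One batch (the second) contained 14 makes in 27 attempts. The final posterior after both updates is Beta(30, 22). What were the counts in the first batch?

3 makes and 3 misses

Sequential conjugate updates are equivalent to a single update on the pooled data, so total successes = posterior α − prior α and total failures = posterior β − prior β.
Total across both batches: 30−13=17 makes, 22−6=16 misses.
Subtract the second batch: 17−14=3 makes and 16−13=3 misses.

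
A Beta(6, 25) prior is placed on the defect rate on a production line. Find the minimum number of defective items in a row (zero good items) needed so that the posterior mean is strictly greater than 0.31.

k = 6

After k defective items and 0 good items the posterior is Beta(6+k, 25), with mean (6+k)/(6+25+k).
Set (6+k)/(31+k) > 0.31 and solve: k > (0.31·31 − 6)/(1 − 0.31) = 5.232.
The smallest integer exceeding 5.232 is 6, and checking k=6: (12)/(37) = 0.3243 > 0.31.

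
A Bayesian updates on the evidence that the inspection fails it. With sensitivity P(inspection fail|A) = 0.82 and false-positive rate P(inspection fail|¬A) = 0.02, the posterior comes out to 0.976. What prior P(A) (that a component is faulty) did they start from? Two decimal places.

In odds form, posterior odds = prior odds × likelihood ratio, so prior odds = posterior odds ÷ LR.
Posterior odds = 0.976/(1−0.976) = 40.6667. LR = 0.82/0.02 = 41.0000.
Prior odds = 40.6667/41.0000 = 0.9919, so P(A) = 0.9919/(1+0.9919) ≈ 0.50.

P(A) = 0.50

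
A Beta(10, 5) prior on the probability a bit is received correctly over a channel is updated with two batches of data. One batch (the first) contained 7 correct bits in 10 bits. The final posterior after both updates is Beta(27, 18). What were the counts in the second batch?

10 correct bits and 10 errors

Because Beta–binomial updating is additive in the counts, the combined data contributed (α_post−α_prior, β_post−β_prior) successes and failures.
Total across both batches: 27−10=17 correct bits, 18−5=13 errors.
Subtract the first batch: 17−7=10 correct bits and 13−3=10 errors.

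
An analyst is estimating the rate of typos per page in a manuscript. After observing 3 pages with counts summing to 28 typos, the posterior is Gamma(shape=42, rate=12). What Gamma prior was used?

Gamma(shape=14, rate=9)

A Gamma(α, β) prior (rate parametrization) on a Poisson rate with n observations summing to S gives posterior Gamma(α+S, β+n).
So α = 42 − 28 = 14 and β = 12 − 3 = 9.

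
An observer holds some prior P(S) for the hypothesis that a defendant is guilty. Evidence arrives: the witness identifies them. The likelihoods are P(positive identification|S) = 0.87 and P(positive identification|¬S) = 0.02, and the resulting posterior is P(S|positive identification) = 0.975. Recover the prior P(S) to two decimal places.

P(S) = 0.47

In odds form, posterior odds = prior odds × likelihood ratio, so prior odds = posterior odds ÷ LR.
Posterior odds = 0.975/(1−0.975) = 39.0000. LR = 0.87/0.02 = 43.5000.
Prior odds = 39.0000/43.5000 = 0.8966, so P(S) = 0.8966/(1+0.8966) ≈ 0.47.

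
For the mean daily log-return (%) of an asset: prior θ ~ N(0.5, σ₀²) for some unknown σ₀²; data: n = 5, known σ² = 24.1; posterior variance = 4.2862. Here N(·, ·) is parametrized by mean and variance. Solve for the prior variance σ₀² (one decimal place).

For the Normal–Normal model with known σ², precisions add: τ_n = τ₀ + n/σ².
So 1/σ₀² = 1/4.2862 − 5/24.1 = 0.233307 − 0.207469 = 0.025838.
Hence σ₀² = 1/0.025838 ≈ 38.7.

σ₀² = 38.7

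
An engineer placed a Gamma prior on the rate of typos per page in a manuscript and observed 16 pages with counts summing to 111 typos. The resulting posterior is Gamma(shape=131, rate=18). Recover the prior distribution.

Gamma(shape=20, rate=2)

A Gamma(α, β) prior (rate parametrization) on a Poisson rate with n observations summing to S gives posterior Gamma(α+S, β+n).
So α = 131 − 111 = 20 and β = 18 − 16 = 2.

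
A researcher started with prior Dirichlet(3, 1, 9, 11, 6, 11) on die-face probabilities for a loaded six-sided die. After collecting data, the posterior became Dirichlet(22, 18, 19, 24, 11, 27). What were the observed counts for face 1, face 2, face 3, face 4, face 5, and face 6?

counts (19, 17, 10, 13, 5, 16)

For a Dirichlet(α) prior with multinomial counts c, the posterior is Dirichlet(α + c) componentwise.
Counts are posterior − prior componentwise: 22−3=19, 18−1=17, 19−9=10, 24−11=13, 11−6=5, 27−11=16.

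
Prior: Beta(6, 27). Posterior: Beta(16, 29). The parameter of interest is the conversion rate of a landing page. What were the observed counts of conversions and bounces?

10 conversions and 2 bounces

Beta is conjugate to the binomial likelihood: posterior = Beta(a+s, b+f).
Match parameters: s=16−6=10, f=29−27=2.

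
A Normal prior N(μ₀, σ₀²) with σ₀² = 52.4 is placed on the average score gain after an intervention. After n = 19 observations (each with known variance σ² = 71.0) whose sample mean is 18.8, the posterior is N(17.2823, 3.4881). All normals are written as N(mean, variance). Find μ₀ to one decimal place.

The posterior mean is a precision-weighted average: μ_n = (τ₀μ₀ + τ_data·x̄)/(τ₀+τ_data), with τ₀=1/σ₀² and τ_data=n/σ².
Here τ₀ = 1/52.4 = 0.019084 and τ_data = 19/71.0 = 0.267606, so τ_n = 0.286690.
Rearranging for μ₀: μ₀ = (μ_n·τ_n − τ_data·x̄)/τ₀ = (17.2823·0.286690 − 0.267606·18.8) / 0.019084 = -0.076330/0.019084 ≈ -4.0.

μ₀ = -4.0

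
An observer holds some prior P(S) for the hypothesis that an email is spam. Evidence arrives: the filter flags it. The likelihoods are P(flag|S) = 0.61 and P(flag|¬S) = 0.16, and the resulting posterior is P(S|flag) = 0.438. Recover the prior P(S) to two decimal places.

P(S) = 0.17

In odds form, posterior odds = prior odds × likelihood ratio, so prior odds = posterior odds ÷ LR.
Posterior odds = 0.438/(1−0.438) = 0.7794. LR = 0.61/0.16 = 3.8125.
Prior odds = 0.7794/3.8125 = 0.2044, so P(S) = 0.2044/(1+0.2044) ≈ 0.17.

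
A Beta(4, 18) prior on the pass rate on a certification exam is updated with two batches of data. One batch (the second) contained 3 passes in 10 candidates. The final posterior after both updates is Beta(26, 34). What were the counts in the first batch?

19 passes and 9 failures

Because Beta–binomial updating is additive in the counts, the combined data contributed (α_post−α_prior, β_post−β_prior) successes and failures.
Total across both batches: 26−4=22 passes, 34−18=16 failures.
Subtract the second batch: 22−3=19 passes and 16−7=9 failures.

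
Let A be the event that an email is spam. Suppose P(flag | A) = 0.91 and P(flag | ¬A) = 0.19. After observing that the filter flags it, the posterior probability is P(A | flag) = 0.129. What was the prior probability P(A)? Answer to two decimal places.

In odds form, posterior odds = prior odds × likelihood ratio, so prior odds = posterior odds ÷ LR.
Posterior odds = 0.129/(1−0.129) = 0.1481. LR = 0.91/0.19 = 4.7895.
Prior odds = 0.1481/4.7895 = 0.0309, so P(A) = 0.0309/(1+0.0309) ≈ 0.03.

P(A) = 0.03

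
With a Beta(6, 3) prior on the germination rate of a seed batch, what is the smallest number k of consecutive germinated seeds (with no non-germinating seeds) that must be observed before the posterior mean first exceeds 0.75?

After k germinated seeds and 0 non-germinating seeds the posterior is Beta(6+k, 3), with mean (6+k)/(6+3+k).
Set (6+k)/(9+k) > 0.75 and solve: k > (0.75·9 − 6)/(1 − 0.75) = 3.000.
The smallest integer exceeding 3.000 is 4, and checking k=4: (10)/(13) = 0.7692 > 0.75.

k = 4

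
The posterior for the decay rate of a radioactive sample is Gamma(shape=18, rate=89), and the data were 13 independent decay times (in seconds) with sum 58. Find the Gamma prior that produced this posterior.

Gamma(shape=5, rate=31)

Gamma–exponential conjugacy: posterior shape = α + n, posterior rate = β + Σtᵢ.
So α = 18 − 13 = 5 and β = 89 − 58 = 31.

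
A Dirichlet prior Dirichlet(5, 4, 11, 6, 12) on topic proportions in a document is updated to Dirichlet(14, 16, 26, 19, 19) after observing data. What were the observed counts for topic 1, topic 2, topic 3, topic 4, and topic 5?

For a Dirichlet(α) prior with multinomial counts c, the posterior is Dirichlet(α + c) componentwise.
Counts are posterior − prior componentwise: 14−5=9, 16−4=12, 26−11=15, 19−6=13, 19−12=7.

counts (9, 12, 15, 13, 7)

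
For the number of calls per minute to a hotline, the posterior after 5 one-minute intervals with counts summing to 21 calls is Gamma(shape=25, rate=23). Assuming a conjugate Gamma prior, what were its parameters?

Gamma(shape=4, rate=18)

Gamma–Poisson conjugacy: posterior shape = α + Σxᵢ, posterior rate = β + n.
So α = 25 − 21 = 4 and β = 23 − 5 = 18.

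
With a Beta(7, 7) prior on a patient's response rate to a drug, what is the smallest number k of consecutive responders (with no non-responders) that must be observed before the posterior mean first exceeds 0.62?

k = 5

After k responders and 0 non-responders the posterior is Beta(7+k, 7), with mean (7+k)/(7+7+k).
Set (7+k)/(14+k) > 0.62 and solve: k > (0.62·14 − 7)/(1 − 0.62) = 4.421.
The smallest integer exceeding 4.421 is 5, and checking k=5: (12)/(19) = 0.6316 > 0.62.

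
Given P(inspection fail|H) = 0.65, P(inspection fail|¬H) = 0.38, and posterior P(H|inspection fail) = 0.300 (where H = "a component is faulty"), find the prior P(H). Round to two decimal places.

P(H) = 0.20

Bayes' rule in odds form gives O(H|E) = O(H)·[P(E|H)/P(E|¬H)], hence O(H) = O(H|E)/LR.
Posterior odds = 0.300/(1−0.300) = 0.4286. LR = 0.65/0.38 = 1.7105.
Prior odds = 0.4286/1.7105 = 0.2506, so P(H) = 0.2506/(1+0.2506) ≈ 0.20.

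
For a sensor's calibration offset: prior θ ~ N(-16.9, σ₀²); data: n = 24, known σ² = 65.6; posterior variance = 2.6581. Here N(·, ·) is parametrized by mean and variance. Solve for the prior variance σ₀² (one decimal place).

σ₀² = 96.6

Posterior precision equals prior precision plus data precision: 1/σ_n² = 1/σ₀² + n/σ².
So 1/σ₀² = 1/2.6581 − 24/65.6 = 0.376209 − 0.365854 = 0.010355.
Hence σ₀² = 1/0.010355 ≈ 96.6.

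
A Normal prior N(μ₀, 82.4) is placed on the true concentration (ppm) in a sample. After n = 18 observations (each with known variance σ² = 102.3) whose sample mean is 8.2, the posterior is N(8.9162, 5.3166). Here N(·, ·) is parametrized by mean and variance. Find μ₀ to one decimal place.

μ₀ = 19.3

The posterior mean is a precision-weighted average: μ_n = (τ₀μ₀ + τ_data·x̄)/(τ₀+τ_data), with τ₀=1/σ₀² and τ_data=n/σ².
Here τ₀ = 1/82.4 = 0.012136 and τ_data = 18/102.3 = 0.175953, so τ_n = 0.188089.
Rearranging for μ₀: μ₀ = (μ_n·τ_n − τ_data·x̄)/τ₀ = (8.9162·0.188089 − 0.175953·8.2) / 0.012136 = 0.234225/0.012136 ≈ 19.3.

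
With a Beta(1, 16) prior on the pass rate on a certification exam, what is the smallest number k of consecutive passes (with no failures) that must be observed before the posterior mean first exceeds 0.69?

After k passes and 0 failures the posterior is Beta(1+k, 16), with mean (1+k)/(1+16+k).
Set (1+k)/(17+k) > 0.69 and solve: k > (0.69·17 − 1)/(1 − 0.69) = 34.613.
The smallest integer exceeding 34.613 is 35, and checking k=35: (36)/(52) = 0.6923 > 0.69.

k = 35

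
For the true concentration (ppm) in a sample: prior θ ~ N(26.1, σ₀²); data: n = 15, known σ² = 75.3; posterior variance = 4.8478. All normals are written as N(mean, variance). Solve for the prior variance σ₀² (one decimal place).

σ₀² = 141.3

For the Normal–Normal model with known σ², precisions add: τ_n = τ₀ + n/σ².
So 1/σ₀² = 1/4.8478 − 15/75.3 = 0.206279 − 0.199203 = 0.007076.
Hence σ₀² = 1/0.007076 ≈ 141.3.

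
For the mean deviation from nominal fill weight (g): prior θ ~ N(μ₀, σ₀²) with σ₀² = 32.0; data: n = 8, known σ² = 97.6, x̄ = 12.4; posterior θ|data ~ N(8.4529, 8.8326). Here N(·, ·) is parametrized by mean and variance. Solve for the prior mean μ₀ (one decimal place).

The posterior mean is a precision-weighted average: μ_n = (τ₀μ₀ + τ_data·x̄)/(τ₀+τ_data), with τ₀=1/σ₀² and τ_data=n/σ².
Here τ₀ = 1/32.0 = 0.031250 and τ_data = 8/97.6 = 0.081967, so τ_n = 0.113217.
Rearranging for μ₀: μ₀ = (μ_n·τ_n − τ_data·x̄)/τ₀ = (8.4529·0.113217 − 0.081967·12.4) / 0.031250 = -0.059379/0.031250 ≈ -1.9.

μ₀ = -1.9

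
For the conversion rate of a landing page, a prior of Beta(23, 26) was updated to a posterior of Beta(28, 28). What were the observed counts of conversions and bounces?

Under Beta–binomial conjugacy the posterior parameters are (a+s, b+f).
Match parameters: s=28−23=5, f=28−26=2.

5 conversions and 2 bounces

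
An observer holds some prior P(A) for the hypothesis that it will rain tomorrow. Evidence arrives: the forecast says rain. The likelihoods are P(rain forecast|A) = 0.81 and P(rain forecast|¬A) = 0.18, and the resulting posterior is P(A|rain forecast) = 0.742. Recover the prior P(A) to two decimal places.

Bayes' rule in odds form gives O(A|E) = O(A)·[P(E|A)/P(E|¬A)], hence O(A) = O(A|E)/LR.
Posterior odds = 0.742/(1−0.742) = 2.8760. LR = 0.81/0.18 = 4.5000.
Prior odds = 2.8760/4.5000 = 0.6391, so P(A) = 0.6391/(1+0.6391) ≈ 0.39.

P(A) = 0.39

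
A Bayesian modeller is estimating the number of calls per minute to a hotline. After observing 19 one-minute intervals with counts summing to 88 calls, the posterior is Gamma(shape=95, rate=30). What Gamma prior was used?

Gamma–Poisson conjugacy: posterior shape = α + Σxᵢ, posterior rate = β + n.
So α = 95 − 88 = 7 and β = 30 − 19 = 11.

Gamma(shape=7, rate=11)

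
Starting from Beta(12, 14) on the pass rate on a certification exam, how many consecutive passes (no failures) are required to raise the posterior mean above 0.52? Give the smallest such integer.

k = 4

After k passes and 0 failures the posterior is Beta(12+k, 14), with mean (12+k)/(12+14+k).
Set (12+k)/(26+k) > 0.52 and solve: k > (0.52·26 − 12)/(1 − 0.52) = 3.167.
The smallest integer exceeding 3.167 is 4.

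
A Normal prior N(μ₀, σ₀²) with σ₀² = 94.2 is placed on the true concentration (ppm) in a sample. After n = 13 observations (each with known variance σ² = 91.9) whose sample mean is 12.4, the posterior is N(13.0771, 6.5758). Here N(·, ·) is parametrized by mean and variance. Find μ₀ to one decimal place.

μ₀ = 22.1

The posterior mean is a precision-weighted average: μ_n = (τ₀μ₀ + τ_data·x̄)/(τ₀+τ_data), with τ₀=1/σ₀² and τ_data=n/σ².
Here τ₀ = 1/94.2 = 0.010616 and τ_data = 13/91.9 = 0.141458, so τ_n = 0.152074.
Rearranging for μ₀: μ₀ = (μ_n·τ_n − τ_data·x̄)/τ₀ = (13.0771·0.152074 − 0.141458·12.4) / 0.010616 = 0.234608/0.010616 ≈ 22.1.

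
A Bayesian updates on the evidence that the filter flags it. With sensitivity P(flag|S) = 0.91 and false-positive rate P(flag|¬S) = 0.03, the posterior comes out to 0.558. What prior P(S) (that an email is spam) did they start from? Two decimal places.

P(S) = 0.04

In odds form, posterior odds = prior odds × likelihood ratio, so prior odds = posterior odds ÷ LR.
Posterior odds = 0.558/(1−0.558) = 1.2624. LR = 0.91/0.03 = 30.3333.
Prior odds = 1.2624/30.3333 = 0.0416, so P(S) = 0.0416/(1+0.0416) ≈ 0.04.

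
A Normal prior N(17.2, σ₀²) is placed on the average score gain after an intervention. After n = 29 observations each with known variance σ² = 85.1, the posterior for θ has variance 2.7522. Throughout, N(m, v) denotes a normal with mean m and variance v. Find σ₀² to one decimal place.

For the Normal–Normal model with known σ², precisions add: τ_n = τ₀ + n/σ².
So 1/σ₀² = 1/2.7522 − 29/85.1 = 0.363346 − 0.340776 = 0.022570.
Hence σ₀² = 1/0.022570 ≈ 44.3.

σ₀² = 44.3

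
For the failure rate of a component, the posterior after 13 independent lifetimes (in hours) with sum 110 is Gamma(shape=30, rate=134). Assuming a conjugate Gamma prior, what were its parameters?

Gamma–exponential conjugacy: posterior shape = α + n, posterior rate = β + Σtᵢ.
So α = 30 − 13 = 17 and β = 134 − 110 = 24.

Gamma(shape=17, rate=24)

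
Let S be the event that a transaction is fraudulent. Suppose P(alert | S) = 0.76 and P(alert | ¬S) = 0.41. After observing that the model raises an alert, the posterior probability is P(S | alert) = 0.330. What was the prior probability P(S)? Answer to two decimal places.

Bayes' rule in odds form gives O(S|E) = O(S)·[P(E|S)/P(E|¬S)], hence O(S) = O(S|E)/LR.
Posterior odds = 0.330/(1−0.330) = 0.4925. LR = 0.76/0.41 = 1.8537.
Prior odds = 0.4925/1.8537 = 0.2657, so P(S) = 0.2657/(1+0.2657) ≈ 0.21.

P(S) = 0.21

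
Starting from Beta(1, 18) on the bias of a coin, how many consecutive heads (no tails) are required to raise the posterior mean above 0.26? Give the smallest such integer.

After k heads and 0 tails the posterior is Beta(1+k, 18), with mean (1+k)/(1+18+k).
Set (1+k)/(19+k) > 0.26 and solve: k > (0.26·19 − 1)/(1 − 0.26) = 5.324.
The smallest integer exceeding 5.324 is 6, and checking k=6: (7)/(25) = 0.2800 > 0.26.

k = 6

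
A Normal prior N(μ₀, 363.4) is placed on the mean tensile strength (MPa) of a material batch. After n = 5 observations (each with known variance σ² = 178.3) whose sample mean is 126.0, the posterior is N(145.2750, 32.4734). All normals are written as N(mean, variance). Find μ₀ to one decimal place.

μ₀ = 341.7

The posterior mean is a precision-weighted average: μ_n = (τ₀μ₀ + τ_data·x̄)/(τ₀+τ_data), with τ₀=1/σ₀² and τ_data=n/σ².
Here τ₀ = 1/363.4 = 0.002752 and τ_data = 5/178.3 = 0.028043, so τ_n = 0.030795.
Rearranging for μ₀: μ₀ = (μ_n·τ_n − τ_data·x̄)/τ₀ = (145.2750·0.030795 − 0.028043·126.0) / 0.002752 = 0.940326/0.002752 ≈ 341.7.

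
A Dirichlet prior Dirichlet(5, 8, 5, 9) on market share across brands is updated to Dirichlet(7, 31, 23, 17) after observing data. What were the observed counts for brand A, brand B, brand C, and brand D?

counts (2, 23, 18, 8)

For a Dirichlet(α) prior with multinomial counts c, the posterior is Dirichlet(α + c) componentwise.
Counts are posterior − prior componentwise: 7−5=2, 31−8=23, 23−5=18, 17−9=8.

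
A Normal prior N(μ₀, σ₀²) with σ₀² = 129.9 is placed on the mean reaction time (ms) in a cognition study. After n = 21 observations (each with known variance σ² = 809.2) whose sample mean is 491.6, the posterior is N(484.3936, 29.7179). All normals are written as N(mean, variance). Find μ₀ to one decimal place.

μ₀ = 460.1

The posterior mean is a precision-weighted average: μ_n = (τ₀μ₀ + τ_data·x̄)/(τ₀+τ_data), with τ₀=1/σ₀² and τ_data=n/σ².
Here τ₀ = 1/129.9 = 0.007698 and τ_data = 21/809.2 = 0.025952, so τ_n = 0.033650.
Rearranging for μ₀: μ₀ = (μ_n·τ_n − τ_data·x̄)/τ₀ = (484.3936·0.033650 − 0.025952·491.6) / 0.007698 = 3.541841/0.007698 ≈ 460.1.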